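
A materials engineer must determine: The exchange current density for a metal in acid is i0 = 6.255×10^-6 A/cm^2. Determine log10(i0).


i0 = 6.255×10^-6 A/cm^2
log10(i0) = -5.204

-5.204


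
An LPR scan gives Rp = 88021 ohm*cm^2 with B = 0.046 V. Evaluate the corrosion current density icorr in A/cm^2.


Apply the Stern-Geary relation: icorr = B / Rp
icorr = 0.046 / 88021 = 5.226×10^-7 A/cm^2

5.226×10^-7 A/cm^2


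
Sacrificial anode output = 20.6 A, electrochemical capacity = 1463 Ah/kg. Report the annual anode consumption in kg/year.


Annual consumption = current * hours per year / capacity
Rate = 20.6 * 8760 / 1463 = 123.3 kg/year

123.3 kg/year


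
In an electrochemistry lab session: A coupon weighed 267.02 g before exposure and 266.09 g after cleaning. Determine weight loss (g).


Weight loss = initial − final
WL = 267.02 − 266.09 = 0.93 g

0.93 g


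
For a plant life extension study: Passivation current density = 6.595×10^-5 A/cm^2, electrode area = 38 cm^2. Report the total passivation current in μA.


I = i_pass * A, then convert A → μA (×10^6)
I = 6.595×10^-5 * 38 * 10^6 = 2506.1 μA

2506.1 μA


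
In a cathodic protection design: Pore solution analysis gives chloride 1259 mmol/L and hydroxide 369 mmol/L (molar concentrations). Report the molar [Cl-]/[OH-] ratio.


Threshold parameter = [Cl-] / [OH-] (molar basis; both in mmol/L, so units cancel)
Ratio = 1259 / 369 = 3.41

3.41


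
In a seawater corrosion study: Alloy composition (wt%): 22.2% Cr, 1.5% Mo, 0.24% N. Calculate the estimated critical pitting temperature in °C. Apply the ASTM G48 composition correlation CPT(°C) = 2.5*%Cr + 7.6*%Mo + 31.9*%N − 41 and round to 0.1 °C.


Apply the ASTM G48 empirical CPT estimate: CPT(°C) = 2.5*%Cr + 7.6*%Mo + 31.9*%N − 41
2.5*22.2 = 55.5; 7.6*1.5 = 11.4; 31.9*0.24 = 7.656
CPT = 55.5 + 11.4 + 7.656 − 41 = 33.556 °C
Rounded to 0.1 °C: CPT ≈ 33.6 °C

33.6 °C


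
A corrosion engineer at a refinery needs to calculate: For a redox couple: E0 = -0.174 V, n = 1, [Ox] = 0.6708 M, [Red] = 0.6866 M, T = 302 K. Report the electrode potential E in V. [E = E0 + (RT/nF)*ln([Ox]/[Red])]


Apply the Nernst equation: E = E0 + (RT/nF)*ln([Ox]/[Red])
Step 1: RT/nF = 8.314*302/(1*96485) = 0.02602299 V
Step 2: [Ox]/[Red] = 0.6708/0.6866 = 0.976988
Step 3: ln(0.976988) = -0.023281
Step 4: correction = 0.02602299 * -0.023281 = -0.001 V
E = -0.174 + -0.001 = -0.175 V

-0.175 V


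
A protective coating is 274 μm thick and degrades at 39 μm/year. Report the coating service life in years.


Service life = thickness / degradation rate
Life = 274 / 39 = 7.0 years

7.0 years


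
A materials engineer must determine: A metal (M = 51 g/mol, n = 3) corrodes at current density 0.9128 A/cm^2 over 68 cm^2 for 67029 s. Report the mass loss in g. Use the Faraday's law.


Apply Faraday's law: m = i*A*t*M / (n*F)
Total charge passed Q = i*A*t = 0.9128*68*67029 = 4160516.8416 C
m = Q*M/(n*F) = 4160516.8416*51/(3*96485) = 733.05474 g

733.05474 g


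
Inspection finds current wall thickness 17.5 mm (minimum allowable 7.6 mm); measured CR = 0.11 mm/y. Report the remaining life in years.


Apply the remaining-life relation: RL = (t_current − t_min) / CR
RL = (17.5 − 7.6) / 0.11 = 9.9 / 0.11 = 90.0 years

90.0 years


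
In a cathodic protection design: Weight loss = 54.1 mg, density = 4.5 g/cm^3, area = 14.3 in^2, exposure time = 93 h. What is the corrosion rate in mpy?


Apply the mpy weight-loss relation: CR = 534 * W / (D * A * T)
Numerator: 534 * 54.1 = 28889.4
Denominator: 4.5 * 14.3 * 93 = 5984.55
CR = 28889.4 / 5984.55 = 4.8273 mpy

4.8273 mpy


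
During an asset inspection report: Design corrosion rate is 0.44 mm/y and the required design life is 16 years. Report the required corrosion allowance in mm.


Corrosion allowance = CR × design life
CA = 0.44 * 16 = 7.04 mm

7.04 mm


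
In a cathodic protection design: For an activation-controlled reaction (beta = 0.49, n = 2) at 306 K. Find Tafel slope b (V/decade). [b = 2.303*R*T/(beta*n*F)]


Apply the Tafel slope relation: b = 2.303*R*T/(beta*n*F)
Numerator: 2.303 * 8.314 * 306 = 5859.03
Denominator: 0.49 * 2 * 96485 = 94555.3
b = 5859.03 / 94555.3 = 0.062 V/decade

0.062 V/decade


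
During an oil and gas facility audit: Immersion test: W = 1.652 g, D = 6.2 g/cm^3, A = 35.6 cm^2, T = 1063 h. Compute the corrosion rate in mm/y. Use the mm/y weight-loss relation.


Apply the mm/y weight-loss relation: CR = 87600 * W / (D * A * T)
Numerator: 87600 * 1.652 = 144715.2
Denominator: 6.2 * 35.6 * 1063 = 234625.36
CR = 144715.2 / 234625.36 = 0.61679 mm/y

0.61679 mm/y


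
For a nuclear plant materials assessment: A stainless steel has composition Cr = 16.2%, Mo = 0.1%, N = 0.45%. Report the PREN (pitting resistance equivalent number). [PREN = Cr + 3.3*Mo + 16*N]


Apply the PREN formula: PREN = Cr + 3.3*Mo + 16*N
PREN = 16.2 + 3.3*0.1 + 16*0.45
PREN = 16.2 + 0.33 + 7.2 = 23.73

23.73


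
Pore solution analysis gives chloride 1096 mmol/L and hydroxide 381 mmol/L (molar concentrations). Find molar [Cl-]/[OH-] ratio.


Threshold parameter = [Cl-] / [OH-] (molar basis; both in mmol/L, so units cancel)
Ratio = 1096 / 381 = 2.88

2.88


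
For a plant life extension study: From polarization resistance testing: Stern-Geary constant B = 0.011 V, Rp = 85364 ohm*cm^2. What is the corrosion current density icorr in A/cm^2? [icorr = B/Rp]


Apply the Stern-Geary relation: icorr = B / Rp
icorr = 0.011 / 85364 = 1.289×10^-7 A/cm^2

1.289×10^-7 A/cm^2


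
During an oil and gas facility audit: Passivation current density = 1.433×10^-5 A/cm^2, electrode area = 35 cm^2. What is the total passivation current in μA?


I = i_pass * A, then convert A → μA (×10^6)
I = 1.433×10^-5 * 35 * 10^6 = 501.55 μA

501.55 μA


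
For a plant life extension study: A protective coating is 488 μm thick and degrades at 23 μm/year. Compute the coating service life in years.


Service life = thickness / degradation rate
Life = 488 / 23 = 21.2 years

21.2 years


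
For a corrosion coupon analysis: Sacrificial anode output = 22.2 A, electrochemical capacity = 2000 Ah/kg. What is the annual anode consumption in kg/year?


Annual consumption = current * hours per year / capacity
Rate = 22.2 * 8760 / 2000 = 97.2 kg/year

97.2 kg/year


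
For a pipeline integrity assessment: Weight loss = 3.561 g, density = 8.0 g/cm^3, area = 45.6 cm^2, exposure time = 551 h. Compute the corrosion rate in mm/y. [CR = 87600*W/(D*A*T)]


Apply the mm/y weight-loss relation: CR = 87600 * W / (D * A * T)
Numerator: 87600 * 3.561 = 311943.6
Denominator: 8.0 * 45.6 * 551 = 201004.8
CR = 311943.6 / 201004.8 = 1.55192 mm/y

1.55192 mm/y


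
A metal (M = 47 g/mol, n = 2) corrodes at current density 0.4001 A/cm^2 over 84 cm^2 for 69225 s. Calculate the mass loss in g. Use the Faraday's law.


Apply Faraday's law: m = i*A*t*M / (n*F)
Total charge passed Q = i*A*t = 0.4001*84*69225 = 2326541.49 C
m = Q*M/(n*F) = 2326541.49*47/(2*96485) = 566.65518 g

566.65518 g


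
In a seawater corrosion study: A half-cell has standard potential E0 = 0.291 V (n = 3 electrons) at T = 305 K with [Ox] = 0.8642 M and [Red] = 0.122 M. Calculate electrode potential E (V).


Apply the Nernst equation: E = E0 + (RT/nF)*ln([Ox]/[Red])
Step 1: RT/nF = 8.314*305/(3*96485) = 0.0087605 V
Step 2: [Ox]/[Red] = 0.8642/0.122 = 7.083607
Step 3: ln(7.083607) = 1.957783
Step 4: correction = 0.0087605 * 1.957783 = 0.0172 V
E = 0.291 + 0.0172 = 0.3082 V

0.3082 V


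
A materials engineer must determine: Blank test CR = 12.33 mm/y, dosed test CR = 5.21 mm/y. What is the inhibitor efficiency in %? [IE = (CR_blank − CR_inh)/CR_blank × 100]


Apply the inhibitor-efficiency definition: IE = (CR_blank − CR_inh)/CR_blank × 100
IE = (12.33 − 5.21) / 12.33 × 100
IE = 7.12 / 12.33 × 100 = 57.7 %

57.7 %


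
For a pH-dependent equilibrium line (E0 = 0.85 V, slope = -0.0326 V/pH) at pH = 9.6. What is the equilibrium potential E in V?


Apply the Pourbaix line equation: E = E0 + slope*pH
E = 0.85 + (-0.0326)*9.6 = 0.85 + (-0.31296) = 0.53704 V
Rounded to 4 decimal places: E = 0.5370 V

0.5370 V


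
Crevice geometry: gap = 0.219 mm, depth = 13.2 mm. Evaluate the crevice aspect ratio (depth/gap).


Aspect ratio = depth / gap
Ratio = 13.2 / 0.219 = 60.3

60.3


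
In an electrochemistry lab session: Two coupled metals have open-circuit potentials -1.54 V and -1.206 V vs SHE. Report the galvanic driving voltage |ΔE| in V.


Driving voltage is the absolute potential difference.
|ΔE| = |-1.54 − (-1.206)| = 0.334 V

0.334 V


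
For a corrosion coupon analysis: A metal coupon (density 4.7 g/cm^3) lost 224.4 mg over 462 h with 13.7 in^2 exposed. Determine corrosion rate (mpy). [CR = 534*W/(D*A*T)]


Apply the mpy weight-loss relation: CR = 534 * W / (D * A * T)
Numerator: 534 * 224.4 = 119829.6
Denominator: 4.7 * 13.7 * 462 = 29748.18
CR = 119829.6 / 29748.18 = 4.0281 mpy

4.0281 mpy


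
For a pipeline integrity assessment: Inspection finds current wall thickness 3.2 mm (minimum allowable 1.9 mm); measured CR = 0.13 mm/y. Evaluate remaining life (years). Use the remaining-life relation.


Apply the remaining-life relation: RL = (t_current − t_min) / CR
RL = (3.2 − 1.9) / 0.13 = 1.3 / 0.13 = 10.0 years

10.0 years


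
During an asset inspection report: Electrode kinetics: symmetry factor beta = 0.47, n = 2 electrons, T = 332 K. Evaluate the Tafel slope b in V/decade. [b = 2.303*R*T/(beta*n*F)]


Apply the Tafel slope relation: b = 2.303*R*T/(beta*n*F)
Numerator: 2.303 * 8.314 * 332 = 6356.85
Denominator: 0.47 * 2 * 96485 = 90695.9
b = 6356.85 / 90695.9 = 0.07 V/decade

0.07 V/decade


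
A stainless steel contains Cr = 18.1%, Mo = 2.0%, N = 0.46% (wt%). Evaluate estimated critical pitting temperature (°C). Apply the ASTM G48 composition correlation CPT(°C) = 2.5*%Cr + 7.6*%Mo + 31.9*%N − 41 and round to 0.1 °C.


Apply the ASTM G48 empirical CPT estimate: CPT(°C) = 2.5*%Cr + 7.6*%Mo + 31.9*%N − 41
2.5*18.1 = 45.25; 7.6*2.0 = 15.2; 31.9*0.46 = 14.674
CPT = 45.25 + 15.2 + 14.674 − 41 = 34.124 °C
Rounded to 0.1 °C: CPT ≈ 34.1 °C

34.1 °C


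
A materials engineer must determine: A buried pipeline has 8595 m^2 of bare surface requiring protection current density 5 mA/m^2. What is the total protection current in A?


I = area * current density, then convert mA → A (÷1000)
I = 8595 * 5 / 1000 = 42.98 A

42.98 A


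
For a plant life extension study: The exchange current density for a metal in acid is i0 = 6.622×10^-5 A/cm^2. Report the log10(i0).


i0 = 6.622×10^-5 A/cm^2
log10(i0) = -4.179

-4.179


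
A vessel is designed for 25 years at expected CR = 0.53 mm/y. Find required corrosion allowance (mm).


Corrosion allowance = CR × design life
CA = 0.53 * 25 = 13.25 mm

13.25 mm


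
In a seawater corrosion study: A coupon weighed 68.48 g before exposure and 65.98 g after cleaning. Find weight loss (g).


Weight loss = initial − final
WL = 68.48 − 65.98 = 2.5 g

2.5 g


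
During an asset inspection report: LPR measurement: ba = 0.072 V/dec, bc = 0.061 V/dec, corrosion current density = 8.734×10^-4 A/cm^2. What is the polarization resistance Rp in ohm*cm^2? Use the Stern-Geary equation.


Apply the Stern-Geary equation: Rp = ba*bc / (2.303*icorr*(ba+bc))
ba*bc = 0.072*0.061 = 0.004392
ba+bc = 0.133; 2.303*icorr*(ba+bc) = 2.303*8.734×10^-4*0.133 = 2.6752155×10^-4
Rp = 0.004392 / 2.6752155×10^-4 = 16.4 ohm*cm^2

16.4 ohm*cm^2


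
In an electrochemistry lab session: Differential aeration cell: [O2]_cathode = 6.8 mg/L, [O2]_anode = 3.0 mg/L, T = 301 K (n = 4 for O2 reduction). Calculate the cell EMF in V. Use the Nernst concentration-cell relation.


Apply the Nernst concentration-cell relation: E = (RT/nF)*ln(C_cathode/C_anode)
RT/nF = 8.314*301/(4*96485) = 0.0064842 V
ln(6.8/3.0) = 0.81831
E = 0.0064842 * 0.81831 = 0.00531 V

0.00531 V


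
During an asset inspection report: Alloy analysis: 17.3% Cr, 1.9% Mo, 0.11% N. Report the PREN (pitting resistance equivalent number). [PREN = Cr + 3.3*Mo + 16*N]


Apply the PREN formula: PREN = Cr + 3.3*Mo + 16*N
PREN = 17.3 + 3.3*1.9 + 16*0.11
PREN = 17.3 + 6.27 + 1.76 = 25.33

25.33


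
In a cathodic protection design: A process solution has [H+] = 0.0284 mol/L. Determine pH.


pH = −log10[H+]
pH = −log10(0.0284) = 1.55

1.55


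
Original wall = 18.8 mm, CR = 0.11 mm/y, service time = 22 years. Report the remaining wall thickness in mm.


Remaining wall = original − CR × time
t = 18.8 − 0.11*22 = 18.8 − 2.42 = 16.38 mm

16.38 mm


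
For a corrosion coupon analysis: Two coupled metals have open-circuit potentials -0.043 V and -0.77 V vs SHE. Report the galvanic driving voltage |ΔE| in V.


Driving voltage is the absolute potential difference.
|ΔE| = |-0.043 − (-0.77)| = 0.727 V

0.727 V


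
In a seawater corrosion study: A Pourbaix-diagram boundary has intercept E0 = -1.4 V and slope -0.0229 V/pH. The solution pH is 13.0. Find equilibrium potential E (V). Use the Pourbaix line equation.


Apply the Pourbaix line equation: E = E0 + slope*pH
E = -1.4 + (-0.0229)*13.0 = -1.4 + (-0.2977) = -1.6977 V
Rounded to 4 decimal places: E = -1.6977 V

-1.6977 V


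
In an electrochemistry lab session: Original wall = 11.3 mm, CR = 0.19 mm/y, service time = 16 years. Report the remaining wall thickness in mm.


Remaining wall = original − CR × time
t = 11.3 − 0.19*16 = 11.3 − 3.04 = 8.26 mm

8.26 mm


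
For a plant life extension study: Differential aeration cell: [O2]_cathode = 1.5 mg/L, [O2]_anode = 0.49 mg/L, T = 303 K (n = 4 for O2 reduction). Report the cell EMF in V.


Apply the Nernst concentration-cell relation: E = (RT/nF)*ln(C_cathode/C_anode)
RT/nF = 8.314*303/(4*96485) = 0.00652729 V
ln(1.5/0.49) = 1.11881
E = 0.00652729 * 1.11881 = 0.0073 V

0.0073 V


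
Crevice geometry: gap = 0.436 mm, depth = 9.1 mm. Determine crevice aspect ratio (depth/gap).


Aspect ratio = depth / gap
Ratio = 9.1 / 0.436 = 20.9

20.9


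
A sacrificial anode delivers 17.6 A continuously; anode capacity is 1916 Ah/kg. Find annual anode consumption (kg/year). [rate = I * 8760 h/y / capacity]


Annual consumption = current * hours per year / capacity
Rate = 17.6 * 8760 / 1916 = 80.5 kg/year

80.5 kg/year


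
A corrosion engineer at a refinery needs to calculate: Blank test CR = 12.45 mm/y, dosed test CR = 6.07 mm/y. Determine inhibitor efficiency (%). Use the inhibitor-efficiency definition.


Apply the inhibitor-efficiency definition: IE = (CR_blank − CR_inh)/CR_blank × 100
IE = (12.45 − 6.07) / 12.45 × 100
IE = 6.38 / 12.45 × 100 = 51.2 %

51.2 %


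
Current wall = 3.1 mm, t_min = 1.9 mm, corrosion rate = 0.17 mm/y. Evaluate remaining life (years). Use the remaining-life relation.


Apply the remaining-life relation: RL = (t_current − t_min) / CR
RL = (3.1 − 1.9) / 0.17 = 1.2 / 0.17 = 7.1 years

7.1 years


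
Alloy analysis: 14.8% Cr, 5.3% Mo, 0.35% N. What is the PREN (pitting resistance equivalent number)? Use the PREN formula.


Apply the PREN formula: PREN = Cr + 3.3*Mo + 16*N
PREN = 14.8 + 3.3*5.3 + 16*0.35
PREN = 14.8 + 17.49 + 5.6 = 37.89

37.89


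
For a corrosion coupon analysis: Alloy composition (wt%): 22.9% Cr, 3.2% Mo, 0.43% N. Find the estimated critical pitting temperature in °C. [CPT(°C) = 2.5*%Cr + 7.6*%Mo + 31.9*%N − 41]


Apply the ASTM G48 empirical CPT estimate: CPT(°C) = 2.5*%Cr + 7.6*%Mo + 31.9*%N − 41
2.5*22.9 = 57.25; 7.6*3.2 = 24.32; 31.9*0.43 = 13.717
CPT = 57.25 + 24.32 + 13.717 − 41 = 54.287 °C
Rounded to 0.1 °C: CPT ≈ 54.3 °C

54.3 °C


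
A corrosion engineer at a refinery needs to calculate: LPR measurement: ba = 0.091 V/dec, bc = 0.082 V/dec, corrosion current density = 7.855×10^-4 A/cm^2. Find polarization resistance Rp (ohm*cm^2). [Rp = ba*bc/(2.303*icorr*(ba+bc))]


Apply the Stern-Geary equation: Rp = ba*bc / (2.303*icorr*(ba+bc))
ba*bc = 0.091*0.082 = 0.007462
ba+bc = 0.173; 2.303*icorr*(ba+bc) = 2.303*7.855×10^-4*0.173 = 3.1295812×10^-4
Rp = 0.007462 / 3.1295812×10^-4 = 23.84 ohm*cm^2

23.84 ohm*cm^2


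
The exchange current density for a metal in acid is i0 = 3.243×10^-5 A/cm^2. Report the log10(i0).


i0 = 3.243×10^-5 A/cm^2
log10(i0) = -4.489

-4.489


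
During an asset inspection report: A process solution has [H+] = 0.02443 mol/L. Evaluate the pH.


pH = −log10[H+]
pH = −log10(0.02443) = 1.61

1.61


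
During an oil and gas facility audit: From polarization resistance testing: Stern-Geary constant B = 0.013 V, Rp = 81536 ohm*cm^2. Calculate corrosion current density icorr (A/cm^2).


Apply the Stern-Geary relation: icorr = B / Rp
icorr = 0.013 / 81536 = 1.594×10^-7 A/cm^2

1.594×10^-7 A/cm^2


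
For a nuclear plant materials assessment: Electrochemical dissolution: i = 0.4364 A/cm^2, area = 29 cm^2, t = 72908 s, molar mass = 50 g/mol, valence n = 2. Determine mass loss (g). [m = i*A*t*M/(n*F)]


Apply Faraday's law: m = i*A*t*M / (n*F)
Total charge passed Q = i*A*t = 0.4364*29*72908 = 922694.4848 C
m = Q*M/(n*F) = 922694.4848*50/(2*96485) = 239.0772 g

239.0772 g


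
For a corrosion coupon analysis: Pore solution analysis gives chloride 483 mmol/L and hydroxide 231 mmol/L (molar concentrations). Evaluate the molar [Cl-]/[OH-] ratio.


Threshold parameter = [Cl-] / [OH-] (molar basis; both in mmol/L, so units cancel)
Ratio = 483 / 231 = 2.09

2.09


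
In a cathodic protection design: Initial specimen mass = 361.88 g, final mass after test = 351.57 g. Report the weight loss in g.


Weight loss = initial − final
WL = 361.88 − 351.57 = 10.31 g

10.31 g


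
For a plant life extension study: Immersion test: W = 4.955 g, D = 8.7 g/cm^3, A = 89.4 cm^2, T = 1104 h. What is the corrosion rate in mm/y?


Apply the mm/y weight-loss relation: CR = 87600 * W / (D * A * T)
Numerator: 87600 * 4.955 = 434058.0
Denominator: 8.7 * 89.4 * 1104 = 858669.12
CR = 434058.0 / 858669.12 = 0.5055 mm/y

0.5055 mm/y


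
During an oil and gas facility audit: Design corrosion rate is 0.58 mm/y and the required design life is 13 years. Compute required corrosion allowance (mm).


Corrosion allowance = CR × design life
CA = 0.58 * 13 = 7.54 mm

7.54 mm


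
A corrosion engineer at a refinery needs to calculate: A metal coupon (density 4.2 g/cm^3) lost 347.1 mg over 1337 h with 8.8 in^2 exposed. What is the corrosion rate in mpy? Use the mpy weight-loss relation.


Apply the mpy weight-loss relation: CR = 534 * W / (D * A * T)
Numerator: 534 * 347.1 = 185351.4
Denominator: 4.2 * 8.8 * 1337 = 49415.52
CR = 185351.4 / 49415.52 = 3.75087 mpy

3.75087 mpy


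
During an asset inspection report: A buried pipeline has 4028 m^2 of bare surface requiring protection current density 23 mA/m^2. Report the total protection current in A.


I = area * current density, then convert mA → A (÷1000)
I = 4028 * 23 / 1000 = 92.64 A

92.64 A


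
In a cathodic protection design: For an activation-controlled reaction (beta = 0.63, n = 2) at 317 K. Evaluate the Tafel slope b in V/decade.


Apply the Tafel slope relation: b = 2.303*R*T/(beta*n*F)
Numerator: 2.303 * 8.314 * 317 = 6069.64
Denominator: 0.63 * 2 * 96485 = 121571.1
b = 6069.64 / 121571.1 = 0.0499 V/decade

0.0499 V/decade


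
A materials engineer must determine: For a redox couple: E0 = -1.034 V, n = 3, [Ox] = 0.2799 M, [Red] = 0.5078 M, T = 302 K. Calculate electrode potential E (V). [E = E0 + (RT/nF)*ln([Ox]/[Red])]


Apply the Nernst equation: E = E0 + (RT/nF)*ln([Ox]/[Red])
Step 1: RT/nF = 8.314*302/(3*96485) = 0.00867433 V
Step 2: [Ox]/[Red] = 0.2799/0.5078 = 0.551201
Step 3: ln(0.551201) = -0.595656
Step 4: correction = 0.00867433 * -0.595656 = -0.005 V
E = -1.034 + -0.005 = -1.039 V

-1.039 V


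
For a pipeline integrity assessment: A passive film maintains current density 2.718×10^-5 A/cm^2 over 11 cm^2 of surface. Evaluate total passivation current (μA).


I = i_pass * A, then convert A → μA (×10^6)
I = 2.718×10^-5 * 11 * 10^6 = 298.98 μA

298.98 μA


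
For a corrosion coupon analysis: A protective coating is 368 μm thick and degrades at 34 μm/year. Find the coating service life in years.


Service life = thickness / degradation rate
Life = 368 / 34 = 10.8 years

10.8 years


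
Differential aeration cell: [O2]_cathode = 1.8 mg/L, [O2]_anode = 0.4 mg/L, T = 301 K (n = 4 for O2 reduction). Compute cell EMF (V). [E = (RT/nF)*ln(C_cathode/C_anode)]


Apply the Nernst concentration-cell relation: E = (RT/nF)*ln(C_cathode/C_anode)
RT/nF = 8.314*301/(4*96485) = 0.0064842 V
ln(1.8/0.4) = 1.50408
E = 0.0064842 * 1.50408 = 0.00975 V

0.00975 V


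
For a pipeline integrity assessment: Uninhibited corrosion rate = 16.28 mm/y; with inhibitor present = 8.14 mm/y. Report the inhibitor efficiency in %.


Apply the inhibitor-efficiency definition: IE = (CR_blank − CR_inh)/CR_blank × 100
IE = (16.28 − 8.14) / 16.28 × 100
IE = 8.14 / 16.28 × 100 = 50.0 %

50.0 %


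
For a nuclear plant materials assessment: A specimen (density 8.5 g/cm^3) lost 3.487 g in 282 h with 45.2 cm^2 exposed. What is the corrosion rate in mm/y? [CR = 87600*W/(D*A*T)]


Apply the mm/y weight-loss relation: CR = 87600 * W / (D * A * T)
Numerator: 87600 * 3.487 = 305461.2
Denominator: 8.5 * 45.2 * 282 = 108344.4
CR = 305461.2 / 108344.4 = 2.819354 mm/y

2.819354 mm/y


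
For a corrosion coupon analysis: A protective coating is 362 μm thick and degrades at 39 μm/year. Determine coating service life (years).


Service life = thickness / degradation rate
Life = 362 / 39 = 9.3 years

9.3 years


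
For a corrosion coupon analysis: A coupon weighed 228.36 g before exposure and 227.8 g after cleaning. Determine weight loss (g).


Weight loss = initial − final
WL = 228.36 − 227.8 = 0.56 g

0.56 g


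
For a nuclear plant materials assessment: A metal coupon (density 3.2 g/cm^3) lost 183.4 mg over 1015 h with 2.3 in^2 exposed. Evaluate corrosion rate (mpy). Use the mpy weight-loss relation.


Apply the mpy weight-loss relation: CR = 534 * W / (D * A * T)
Numerator: 534 * 183.4 = 97935.6
Denominator: 3.2 * 2.3 * 1015 = 7470.4
CR = 97935.6 / 7470.4 = 13.10982 mpy

13.10982 mpy


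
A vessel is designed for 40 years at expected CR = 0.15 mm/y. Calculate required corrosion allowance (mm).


Corrosion allowance = CR × design life
CA = 0.15 * 40 = 6.0 mm

6.0 mm


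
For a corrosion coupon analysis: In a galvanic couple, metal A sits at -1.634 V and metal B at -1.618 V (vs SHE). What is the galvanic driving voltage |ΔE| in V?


Driving voltage is the absolute potential difference.
|ΔE| = |-1.634 − (-1.618)| = 0.016 V

0.016 V


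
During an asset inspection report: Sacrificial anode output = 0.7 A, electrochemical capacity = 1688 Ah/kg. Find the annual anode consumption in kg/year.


Annual consumption = current * hours per year / capacity
Rate = 0.7 * 8760 / 1688 = 3.6 kg/year

3.6 kg/year


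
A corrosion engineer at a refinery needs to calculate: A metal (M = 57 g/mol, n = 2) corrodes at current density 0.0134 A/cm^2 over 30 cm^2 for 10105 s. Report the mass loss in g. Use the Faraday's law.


Apply Faraday's law: m = i*A*t*M / (n*F)
Total charge passed Q = i*A*t = 0.0134*30*10105 = 4062.21 C
m = Q*M/(n*F) = 4062.21*57/(2*96485) = 1.1999 g

1.1999 g


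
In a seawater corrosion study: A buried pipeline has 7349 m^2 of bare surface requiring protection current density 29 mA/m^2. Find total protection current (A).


I = area * current density, then convert mA → A (÷1000)
I = 7349 * 29 / 1000 = 213.12 A

213.12 A


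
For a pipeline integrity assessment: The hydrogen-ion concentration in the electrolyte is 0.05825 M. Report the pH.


pH = −log10[H+]
pH = −log10(0.05825) = 1.23

1.23


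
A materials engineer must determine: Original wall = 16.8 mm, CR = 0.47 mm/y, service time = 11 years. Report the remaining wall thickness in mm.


Remaining wall = original − CR × time
t = 16.8 − 0.47*11 = 16.8 − 5.17 = 11.63 mm

11.63 mm


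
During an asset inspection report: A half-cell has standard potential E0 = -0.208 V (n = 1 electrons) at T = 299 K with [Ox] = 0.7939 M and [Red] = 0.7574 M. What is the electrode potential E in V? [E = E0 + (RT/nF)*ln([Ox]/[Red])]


Apply the Nernst equation: E = E0 + (RT/nF)*ln([Ox]/[Red])
Step 1: RT/nF = 8.314*299/(1*96485) = 0.02576448 V
Step 2: [Ox]/[Red] = 0.7939/0.7574 = 1.048191
Step 3: ln(1.048191) = 0.047066
Step 4: correction = 0.02576448 * 0.047066 = 0.001 V
E = -0.208 + 0.001 = -0.207 V

-0.207 V


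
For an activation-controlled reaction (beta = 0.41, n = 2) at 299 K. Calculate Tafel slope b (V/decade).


Apply the Tafel slope relation: b = 2.303*R*T/(beta*n*F)
Numerator: 2.303 * 8.314 * 299 = 5725.0
Denominator: 0.41 * 2 * 96485 = 79117.7
b = 5725.0 / 79117.7 = 0.0724 V/decade

0.0724 V/decade


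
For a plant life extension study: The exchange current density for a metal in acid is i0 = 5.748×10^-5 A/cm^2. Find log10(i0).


i0 = 5.748×10^-5 A/cm^2
log10(i0) = -4.24

-4.24


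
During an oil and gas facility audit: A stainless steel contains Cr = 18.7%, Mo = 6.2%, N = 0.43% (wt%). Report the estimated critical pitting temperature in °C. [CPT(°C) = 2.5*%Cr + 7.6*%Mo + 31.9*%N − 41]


Apply the ASTM G48 empirical CPT estimate: CPT(°C) = 2.5*%Cr + 7.6*%Mo + 31.9*%N − 41
2.5*18.7 = 46.75; 7.6*6.2 = 47.12; 31.9*0.43 = 13.717
CPT = 46.75 + 47.12 + 13.717 − 41 = 66.587 °C
Rounded to 0.1 °C: CPT ≈ 66.6 °C

66.6 °C


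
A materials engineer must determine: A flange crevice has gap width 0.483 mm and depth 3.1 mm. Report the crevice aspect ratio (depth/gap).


Aspect ratio = depth / gap
Ratio = 3.1 / 0.483 = 6.4

6.4


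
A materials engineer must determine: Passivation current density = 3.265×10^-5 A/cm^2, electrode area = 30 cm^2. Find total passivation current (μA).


I = i_pass * A, then convert A → μA (×10^6)
I = 3.265×10^-5 * 30 * 10^6 = 979.5 μA

979.5 μA


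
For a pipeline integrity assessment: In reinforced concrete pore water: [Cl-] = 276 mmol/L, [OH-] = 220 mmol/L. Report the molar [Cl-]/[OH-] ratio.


Threshold parameter = [Cl-] / [OH-] (molar basis; both in mmol/L, so units cancel)
Ratio = 276 / 220 = 1.25

1.25


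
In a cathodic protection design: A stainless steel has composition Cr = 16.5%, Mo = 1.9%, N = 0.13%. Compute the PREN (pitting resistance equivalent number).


Apply the PREN formula: PREN = Cr + 3.3*Mo + 16*N
PREN = 16.5 + 3.3*1.9 + 16*0.13
PREN = 16.5 + 6.27 + 2.08 = 24.85

24.85


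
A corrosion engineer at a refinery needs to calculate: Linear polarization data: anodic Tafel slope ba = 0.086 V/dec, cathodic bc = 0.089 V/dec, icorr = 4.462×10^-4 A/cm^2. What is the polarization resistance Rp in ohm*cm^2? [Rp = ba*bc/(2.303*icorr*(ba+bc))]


Apply the Stern-Geary equation: Rp = ba*bc / (2.303*icorr*(ba+bc))
ba*bc = 0.086*0.089 = 0.007654
ba+bc = 0.175; 2.303*icorr*(ba+bc) = 2.303*4.462×10^-4*0.175 = 1.7982975×10^-4
Rp = 0.007654 / 1.7982975×10^-4 = 42.6 ohm*cm^2

42.6 ohm*cm^2


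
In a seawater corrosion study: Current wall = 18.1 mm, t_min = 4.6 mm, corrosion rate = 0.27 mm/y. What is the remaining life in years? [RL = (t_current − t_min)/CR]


Apply the remaining-life relation: RL = (t_current − t_min) / CR
RL = (18.1 − 4.6) / 0.27 = 13.5 / 0.27 = 50.0 years

50.0 years


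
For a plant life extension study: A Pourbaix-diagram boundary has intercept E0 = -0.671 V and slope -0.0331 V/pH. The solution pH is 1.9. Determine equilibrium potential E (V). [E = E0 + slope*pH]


Apply the Pourbaix line equation: E = E0 + slope*pH
E = -0.671 + (-0.0331)*1.9 = -0.671 + (-0.06289) = -0.73389 V
Rounded to 3 decimal places: E = -0.734 V

-0.734 V


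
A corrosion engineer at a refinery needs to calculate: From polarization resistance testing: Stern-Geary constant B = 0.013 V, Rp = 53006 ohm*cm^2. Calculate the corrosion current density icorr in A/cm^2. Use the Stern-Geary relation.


Apply the Stern-Geary relation: icorr = B / Rp
icorr = 0.013 / 53006 = 2.453×10^-7 A/cm^2

2.453×10^-7 A/cm^2


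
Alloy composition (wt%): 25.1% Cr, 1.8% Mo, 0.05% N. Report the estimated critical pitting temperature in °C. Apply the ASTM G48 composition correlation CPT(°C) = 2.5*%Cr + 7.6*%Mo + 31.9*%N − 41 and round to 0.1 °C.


Apply the ASTM G48 empirical CPT estimate: CPT(°C) = 2.5*%Cr + 7.6*%Mo + 31.9*%N − 41
2.5*25.1 = 62.75; 7.6*1.8 = 13.68; 31.9*0.05 = 1.595
CPT = 62.75 + 13.68 + 1.595 − 41 = 37.025 °C
Rounded to 0.1 °C: CPT ≈ 37.0 °C

37.0 °C


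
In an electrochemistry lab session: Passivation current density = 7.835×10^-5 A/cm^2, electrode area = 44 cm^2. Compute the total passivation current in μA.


I = i_pass * A, then convert A → μA (×10^6)
I = 7.835×10^-5 * 44 * 10^6 = 3447.4 μA

3447.4 μA


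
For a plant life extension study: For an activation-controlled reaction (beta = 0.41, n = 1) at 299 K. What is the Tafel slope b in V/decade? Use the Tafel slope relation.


Apply the Tafel slope relation: b = 2.303*R*T/(beta*n*F)
Numerator: 2.303 * 8.314 * 299 = 5725.0
Denominator: 0.41 * 1 * 96485 = 39558.85
b = 5725.0 / 39558.85 = 0.1447 V/decade

0.1447 V/decade


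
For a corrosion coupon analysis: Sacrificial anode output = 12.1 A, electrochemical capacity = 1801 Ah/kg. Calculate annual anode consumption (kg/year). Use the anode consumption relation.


Annual consumption = current * hours per year / capacity
Rate = 12.1 * 8760 / 1801 = 58.9 kg/year

58.9 kg/year


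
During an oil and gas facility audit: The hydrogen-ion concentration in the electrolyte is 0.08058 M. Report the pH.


pH = −log10[H+]
pH = −log10(0.08058) = 1.09

1.09


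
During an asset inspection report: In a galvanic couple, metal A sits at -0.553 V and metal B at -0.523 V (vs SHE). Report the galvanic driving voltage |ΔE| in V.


Driving voltage is the absolute potential difference.
|ΔE| = |-0.553 − (-0.523)| = 0.03 V

0.03 V


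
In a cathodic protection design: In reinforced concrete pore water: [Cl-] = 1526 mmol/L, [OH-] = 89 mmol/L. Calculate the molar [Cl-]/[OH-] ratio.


Threshold parameter = [Cl-] / [OH-] (molar basis; both in mmol/L, so units cancel)
Ratio = 1526 / 89 = 17.15

17.15


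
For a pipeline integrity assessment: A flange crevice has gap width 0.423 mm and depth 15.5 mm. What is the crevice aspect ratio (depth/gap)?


Aspect ratio = depth / gap
Ratio = 15.5 / 0.423 = 36.6

36.6


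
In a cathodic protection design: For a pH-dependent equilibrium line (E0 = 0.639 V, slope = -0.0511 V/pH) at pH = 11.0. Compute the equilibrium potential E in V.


Apply the Pourbaix line equation: E = E0 + slope*pH
E = 0.639 + (-0.0511)*11.0 = 0.639 + (-0.5621) = 0.0769 V
Rounded to 4 decimal places: E = 0.0769 V

0.0769 V


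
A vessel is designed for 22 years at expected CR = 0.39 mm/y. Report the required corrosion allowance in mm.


Corrosion allowance = CR × design life
CA = 0.39 * 22 = 8.58 mm

8.58 mm


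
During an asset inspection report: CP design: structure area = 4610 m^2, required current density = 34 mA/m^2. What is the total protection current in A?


I = area * current density, then convert mA → A (÷1000)
I = 4610 * 34 / 1000 = 156.74 A

156.74 A


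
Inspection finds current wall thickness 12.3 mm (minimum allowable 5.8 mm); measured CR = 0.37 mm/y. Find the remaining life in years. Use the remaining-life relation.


Apply the remaining-life relation: RL = (t_current − t_min) / CR
RL = (12.3 − 5.8) / 0.37 = 6.5 / 0.37 = 17.6 years

17.6 years


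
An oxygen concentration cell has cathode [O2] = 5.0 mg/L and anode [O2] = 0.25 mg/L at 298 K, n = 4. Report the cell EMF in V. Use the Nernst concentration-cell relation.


Apply the Nernst concentration-cell relation: E = (RT/nF)*ln(C_cathode/C_anode)
RT/nF = 8.314*298/(4*96485) = 0.00641958 V
ln(5.0/0.25) = 2.99573
E = 0.00641958 * 2.99573 = 0.01923 V

0.01923 V


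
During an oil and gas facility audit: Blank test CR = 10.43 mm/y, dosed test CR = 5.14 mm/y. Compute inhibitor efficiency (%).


Apply the inhibitor-efficiency definition: IE = (CR_blank − CR_inh)/CR_blank × 100
IE = (10.43 − 5.14) / 10.43 × 100
IE = 5.29 / 10.43 × 100 = 50.7 %

50.7 %


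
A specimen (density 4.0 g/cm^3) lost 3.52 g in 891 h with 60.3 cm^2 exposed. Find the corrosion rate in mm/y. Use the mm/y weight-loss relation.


Apply the mm/y weight-loss relation: CR = 87600 * W / (D * A * T)
Numerator: 87600 * 3.52 = 308352.0
Denominator: 4.0 * 60.3 * 891 = 214909.2
CR = 308352.0 / 214909.2 = 1.4348 mm/y

1.4348 mm/y


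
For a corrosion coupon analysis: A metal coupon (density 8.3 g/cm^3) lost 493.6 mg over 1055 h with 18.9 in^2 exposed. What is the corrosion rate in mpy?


Apply the mpy weight-loss relation: CR = 534 * W / (D * A * T)
Numerator: 534 * 493.6 = 263582.4
Denominator: 8.3 * 18.9 * 1055 = 165497.85
CR = 263582.4 / 165497.85 = 1.5927 mpy

1.5927 mpy


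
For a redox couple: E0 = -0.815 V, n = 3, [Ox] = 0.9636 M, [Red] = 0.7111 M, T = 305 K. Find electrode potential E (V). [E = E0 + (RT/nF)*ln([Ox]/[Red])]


Apply the Nernst equation: E = E0 + (RT/nF)*ln([Ox]/[Red])
Step 1: RT/nF = 8.314*305/(3*96485) = 0.0087605 V
Step 2: [Ox]/[Red] = 0.9636/0.7111 = 1.355084
Step 3: ln(1.355084) = 0.303863
Step 4: correction = 0.0087605 * 0.303863 = 0.0027 V
E = -0.815 + 0.0027 = -0.8123 V

-0.8123 V


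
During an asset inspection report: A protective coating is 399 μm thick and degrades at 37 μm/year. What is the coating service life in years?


Service life = thickness / degradation rate
Life = 399 / 37 = 10.8 years

10.8 years


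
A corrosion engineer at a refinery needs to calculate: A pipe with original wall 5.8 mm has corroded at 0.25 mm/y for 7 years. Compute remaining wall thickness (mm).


Remaining wall = original − CR × time
t = 5.8 − 0.25*7 = 5.8 − 1.75 = 4.05 mm

4.05 mm


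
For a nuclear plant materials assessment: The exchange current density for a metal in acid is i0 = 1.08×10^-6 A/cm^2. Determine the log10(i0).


i0 = 1.08×10^-6 A/cm^2
log10(i0) = -5.967

-5.967


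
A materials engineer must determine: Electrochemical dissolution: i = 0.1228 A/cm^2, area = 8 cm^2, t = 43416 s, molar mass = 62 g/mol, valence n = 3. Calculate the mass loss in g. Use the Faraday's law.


Apply Faraday's law: m = i*A*t*M / (n*F)
Total charge passed Q = i*A*t = 0.1228*8*43416 = 42651.8784 C
m = Q*M/(n*F) = 42651.8784*62/(3*96485) = 9.13585 g

9.13585 g


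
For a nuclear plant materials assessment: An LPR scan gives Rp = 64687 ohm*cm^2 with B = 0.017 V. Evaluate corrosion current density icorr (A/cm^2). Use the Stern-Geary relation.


Apply the Stern-Geary relation: icorr = B / Rp
icorr = 0.017 / 64687 = 2.628×10^-7 A/cm^2

2.628×10^-7 A/cm^2


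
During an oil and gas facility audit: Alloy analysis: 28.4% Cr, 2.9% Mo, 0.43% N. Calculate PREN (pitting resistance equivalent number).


Apply the PREN formula: PREN = Cr + 3.3*Mo + 16*N
PREN = 28.4 + 3.3*2.9 + 16*0.43
PREN = 28.4 + 9.57 + 6.88 = 44.85

44.85


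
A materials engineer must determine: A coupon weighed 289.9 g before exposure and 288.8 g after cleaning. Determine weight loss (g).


Weight loss = initial − final
WL = 289.9 − 288.8 = 1.1 g

1.1 g


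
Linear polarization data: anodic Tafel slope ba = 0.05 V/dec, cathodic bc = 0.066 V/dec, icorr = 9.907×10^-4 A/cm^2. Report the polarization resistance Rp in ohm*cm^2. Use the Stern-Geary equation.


Apply the Stern-Geary equation: Rp = ba*bc / (2.303*icorr*(ba+bc))
ba*bc = 0.05*0.066 = 0.0033
ba+bc = 0.116; 2.303*icorr*(ba+bc) = 2.303*9.907×10^-4*0.116 = 2.6466352×10^-4
Rp = 0.0033 / 2.6466352×10^-4 = 12.5 ohm*cm^2

12.5 ohm*cm^2


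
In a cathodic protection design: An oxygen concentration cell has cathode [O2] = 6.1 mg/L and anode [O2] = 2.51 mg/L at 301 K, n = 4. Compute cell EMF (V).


Apply the Nernst concentration-cell relation: E = (RT/nF)*ln(C_cathode/C_anode)
RT/nF = 8.314*301/(4*96485) = 0.0064842 V
ln(6.1/2.51) = 0.88801
E = 0.0064842 * 0.88801 = 0.00576 V

0.00576 V


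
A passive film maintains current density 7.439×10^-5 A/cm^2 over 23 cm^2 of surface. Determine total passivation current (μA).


I = i_pass * A, then convert A → μA (×10^6)
I = 7.439×10^-5 * 23 * 10^6 = 1710.97 μA

1710.97 μA


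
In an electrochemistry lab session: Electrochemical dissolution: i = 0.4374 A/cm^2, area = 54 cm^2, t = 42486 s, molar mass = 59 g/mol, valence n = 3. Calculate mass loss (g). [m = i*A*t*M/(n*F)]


Apply Faraday's law: m = i*A*t*M / (n*F)
Total charge passed Q = i*A*t = 0.4374*54*42486 = 1003502.3256 C
m = Q*M/(n*F) = 1003502.3256*59/(3*96485) = 204.54522 g

204.54522 g


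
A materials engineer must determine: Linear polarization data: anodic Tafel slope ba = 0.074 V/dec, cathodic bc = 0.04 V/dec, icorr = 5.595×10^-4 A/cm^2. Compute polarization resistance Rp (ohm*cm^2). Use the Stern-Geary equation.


Apply the Stern-Geary equation: Rp = ba*bc / (2.303*icorr*(ba+bc))
ba*bc = 0.074*0.04 = 0.00296
ba+bc = 0.114; 2.303*icorr*(ba+bc) = 2.303*5.595×10^-4*0.114 = 1.4689225×10^-4
Rp = 0.00296 / 1.4689225×10^-4 = 20.15 ohm*cm^2

20.15 ohm*cm^2


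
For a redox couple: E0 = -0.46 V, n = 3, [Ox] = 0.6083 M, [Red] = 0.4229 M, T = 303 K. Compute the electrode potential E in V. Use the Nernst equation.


Apply the Nernst equation: E = E0 + (RT/nF)*ln([Ox]/[Red])
Step 1: RT/nF = 8.314*303/(3*96485) = 0.00870305 V
Step 2: [Ox]/[Red] = 0.6083/0.4229 = 1.438402
Step 3: ln(1.438402) = 0.363533
Step 4: correction = 0.00870305 * 0.363533 = 0.0032 V
E = -0.46 + 0.0032 = -0.4568 V

-0.4568 V


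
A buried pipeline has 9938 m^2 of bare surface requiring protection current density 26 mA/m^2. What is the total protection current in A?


I = area * current density, then convert mA → A (÷1000)
I = 9938 * 26 / 1000 = 258.39 A

258.39 A


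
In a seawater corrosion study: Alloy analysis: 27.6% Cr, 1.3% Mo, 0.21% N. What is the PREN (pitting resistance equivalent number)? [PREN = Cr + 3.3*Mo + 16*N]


Apply the PREN formula: PREN = Cr + 3.3*Mo + 16*N
PREN = 27.6 + 3.3*1.3 + 16*0.21
PREN = 27.6 + 4.29 + 3.36 = 35.25

35.25


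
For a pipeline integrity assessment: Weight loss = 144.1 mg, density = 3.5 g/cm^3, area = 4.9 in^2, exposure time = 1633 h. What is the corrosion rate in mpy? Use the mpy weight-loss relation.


Apply the mpy weight-loss relation: CR = 534 * W / (D * A * T)
Numerator: 534 * 144.1 = 76949.4
Denominator: 3.5 * 4.9 * 1633 = 28005.95
CR = 76949.4 / 28005.95 = 2.7476 mpy

2.7476 mpy


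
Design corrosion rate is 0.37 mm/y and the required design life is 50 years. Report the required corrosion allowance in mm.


Corrosion allowance = CR × design life
CA = 0.37 * 50 = 18.5 mm

18.5 mm


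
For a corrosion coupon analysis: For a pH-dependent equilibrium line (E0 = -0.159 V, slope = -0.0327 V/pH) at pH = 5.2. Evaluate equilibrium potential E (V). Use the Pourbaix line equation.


Apply the Pourbaix line equation: E = E0 + slope*pH
E = -0.159 + (-0.0327)*5.2 = -0.159 + (-0.17004) = -0.32904 V
Rounded to 4 decimal places: E = -0.3290 V

-0.3290 V


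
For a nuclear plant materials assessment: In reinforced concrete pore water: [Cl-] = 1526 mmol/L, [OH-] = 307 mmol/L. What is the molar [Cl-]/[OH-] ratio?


Threshold parameter = [Cl-] / [OH-] (molar basis; both in mmol/L, so units cancel)
Ratio = 1526 / 307 = 4.97

4.97


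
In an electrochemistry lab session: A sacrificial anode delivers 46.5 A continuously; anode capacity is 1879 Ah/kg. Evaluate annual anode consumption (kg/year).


Annual consumption = current * hours per year / capacity
Rate = 46.5 * 8760 / 1879 = 216.8 kg/year

216.8 kg/year
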